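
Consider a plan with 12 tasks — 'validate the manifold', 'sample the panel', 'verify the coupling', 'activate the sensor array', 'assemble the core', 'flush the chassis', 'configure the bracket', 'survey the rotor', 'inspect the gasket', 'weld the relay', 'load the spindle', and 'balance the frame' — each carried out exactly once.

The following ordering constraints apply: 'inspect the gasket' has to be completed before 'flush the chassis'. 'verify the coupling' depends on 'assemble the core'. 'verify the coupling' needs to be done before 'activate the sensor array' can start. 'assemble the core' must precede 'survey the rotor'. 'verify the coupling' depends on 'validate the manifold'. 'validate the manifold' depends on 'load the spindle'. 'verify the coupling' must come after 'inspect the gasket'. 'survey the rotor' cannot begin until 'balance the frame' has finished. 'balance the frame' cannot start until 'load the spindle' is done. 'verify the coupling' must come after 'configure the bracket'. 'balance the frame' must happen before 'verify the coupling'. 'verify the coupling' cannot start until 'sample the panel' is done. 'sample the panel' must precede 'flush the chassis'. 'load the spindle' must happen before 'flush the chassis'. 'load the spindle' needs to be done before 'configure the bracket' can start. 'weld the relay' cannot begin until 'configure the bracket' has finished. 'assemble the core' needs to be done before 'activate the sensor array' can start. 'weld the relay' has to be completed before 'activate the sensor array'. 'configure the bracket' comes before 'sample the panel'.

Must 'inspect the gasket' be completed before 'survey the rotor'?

No

No chain of constraints connects 'inspect the gasket' to 'survey the rotor' in either direction.
A valid ordering placing 'survey the rotor' before 'inspect the gasket' exists, so the answer is no.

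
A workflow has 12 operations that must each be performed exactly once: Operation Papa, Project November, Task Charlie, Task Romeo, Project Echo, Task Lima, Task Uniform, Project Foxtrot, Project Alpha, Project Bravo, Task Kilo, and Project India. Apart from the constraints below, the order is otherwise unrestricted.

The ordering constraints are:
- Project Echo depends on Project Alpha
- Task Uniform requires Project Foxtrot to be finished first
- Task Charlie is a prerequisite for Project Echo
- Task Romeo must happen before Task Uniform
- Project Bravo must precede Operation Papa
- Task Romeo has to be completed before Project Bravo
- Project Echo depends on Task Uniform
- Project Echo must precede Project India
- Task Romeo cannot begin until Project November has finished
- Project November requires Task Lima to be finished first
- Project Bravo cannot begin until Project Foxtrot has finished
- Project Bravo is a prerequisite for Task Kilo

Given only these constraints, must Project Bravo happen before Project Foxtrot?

In fact the dependencies run the other way: Project Foxtrot → Project Bravo.
So Project Bravo never precedes Project Foxtrot.

No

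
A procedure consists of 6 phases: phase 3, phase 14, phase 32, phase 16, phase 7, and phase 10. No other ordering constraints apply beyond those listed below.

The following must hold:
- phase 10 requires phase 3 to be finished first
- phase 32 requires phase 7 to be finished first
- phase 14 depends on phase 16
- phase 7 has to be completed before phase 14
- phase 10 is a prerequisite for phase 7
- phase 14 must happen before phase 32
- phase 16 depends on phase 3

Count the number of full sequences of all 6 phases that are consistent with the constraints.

3

Phase 3 is the only phase with nothing required before it, so every ordering starts there.
Systematically extending each partial ordering one phase at a time and counting, there are 3 complete orderings.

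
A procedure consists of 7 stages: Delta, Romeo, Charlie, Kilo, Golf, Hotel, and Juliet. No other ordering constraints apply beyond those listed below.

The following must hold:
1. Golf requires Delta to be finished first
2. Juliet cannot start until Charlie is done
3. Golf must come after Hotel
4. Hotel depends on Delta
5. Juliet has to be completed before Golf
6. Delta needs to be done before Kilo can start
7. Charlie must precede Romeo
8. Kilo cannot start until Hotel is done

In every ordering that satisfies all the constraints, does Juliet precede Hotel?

No

Juliet and Hotel are not related by any chain of constraints.
A valid ordering placing Hotel before Juliet exists, so the answer is no.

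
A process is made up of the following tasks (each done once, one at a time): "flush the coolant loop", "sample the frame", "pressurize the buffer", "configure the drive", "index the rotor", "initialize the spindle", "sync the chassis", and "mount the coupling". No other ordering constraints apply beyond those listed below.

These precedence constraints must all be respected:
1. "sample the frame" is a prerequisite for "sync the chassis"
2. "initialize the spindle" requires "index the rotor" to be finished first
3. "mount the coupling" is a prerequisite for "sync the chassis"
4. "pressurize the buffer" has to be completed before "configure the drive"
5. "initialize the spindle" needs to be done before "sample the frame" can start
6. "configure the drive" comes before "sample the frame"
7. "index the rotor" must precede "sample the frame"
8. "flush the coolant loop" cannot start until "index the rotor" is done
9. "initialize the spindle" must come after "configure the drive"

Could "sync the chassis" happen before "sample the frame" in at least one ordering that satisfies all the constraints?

No

There is a dependency chain "sample the frame" → "sync the chassis", so "sync the chassis" always comes after "sample the frame".
So no valid ordering can have "sync the chassis" before "sample the frame".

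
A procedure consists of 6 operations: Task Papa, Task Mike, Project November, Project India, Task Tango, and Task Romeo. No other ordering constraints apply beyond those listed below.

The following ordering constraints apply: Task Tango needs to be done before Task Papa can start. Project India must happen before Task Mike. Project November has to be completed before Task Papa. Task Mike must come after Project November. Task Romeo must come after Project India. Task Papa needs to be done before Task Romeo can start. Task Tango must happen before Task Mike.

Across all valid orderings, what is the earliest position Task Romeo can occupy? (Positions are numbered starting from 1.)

Working backwards through the constraints from Task Romeo, its full set of required predecessors is Task Papa, Project November, Project India, Task Tango — 4 of them.
With 4 mandatory predecessors, the earliest Task Romeo can sit is position 4+1 = 5, and placing just those 4 first achieves it.

5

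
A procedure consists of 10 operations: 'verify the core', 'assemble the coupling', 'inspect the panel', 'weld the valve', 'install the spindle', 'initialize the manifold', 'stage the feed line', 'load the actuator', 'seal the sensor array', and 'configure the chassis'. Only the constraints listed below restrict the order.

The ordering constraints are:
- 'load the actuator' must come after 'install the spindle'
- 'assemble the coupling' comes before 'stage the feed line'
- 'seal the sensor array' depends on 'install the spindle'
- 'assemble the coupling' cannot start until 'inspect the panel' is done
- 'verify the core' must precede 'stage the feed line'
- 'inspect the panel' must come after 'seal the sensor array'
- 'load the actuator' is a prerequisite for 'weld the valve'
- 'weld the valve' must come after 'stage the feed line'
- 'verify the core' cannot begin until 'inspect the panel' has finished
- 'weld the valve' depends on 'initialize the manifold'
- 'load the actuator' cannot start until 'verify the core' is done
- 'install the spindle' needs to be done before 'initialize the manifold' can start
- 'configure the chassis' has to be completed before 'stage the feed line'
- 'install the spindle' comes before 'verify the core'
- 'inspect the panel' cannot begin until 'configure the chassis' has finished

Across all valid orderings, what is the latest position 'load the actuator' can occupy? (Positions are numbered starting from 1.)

9

The only operation forced after 'load the actuator' (directly or by a chain) is 'weld the valve'.
So at least 1 operation follows 'load the actuator', putting 'load the actuator' no later than position 9. That position is achievable by scheduling everything else first.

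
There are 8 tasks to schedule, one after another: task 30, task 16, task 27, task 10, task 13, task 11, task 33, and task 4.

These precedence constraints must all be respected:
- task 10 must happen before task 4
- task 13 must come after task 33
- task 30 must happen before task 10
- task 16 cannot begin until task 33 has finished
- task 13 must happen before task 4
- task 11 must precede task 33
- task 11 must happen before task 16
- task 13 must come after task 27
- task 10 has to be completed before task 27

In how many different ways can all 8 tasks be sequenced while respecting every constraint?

2 tasks have no prerequisites (task 30, task 11), so any of them could come first.
Counting all ways to extend the partial order to a total order gives 40.

40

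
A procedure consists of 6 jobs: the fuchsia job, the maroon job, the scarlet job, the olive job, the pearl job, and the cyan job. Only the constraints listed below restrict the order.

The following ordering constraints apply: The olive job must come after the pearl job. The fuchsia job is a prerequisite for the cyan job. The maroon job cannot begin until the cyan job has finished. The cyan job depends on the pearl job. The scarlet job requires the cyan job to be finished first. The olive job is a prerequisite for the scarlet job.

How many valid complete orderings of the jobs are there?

12

The jobs with no prerequisites are the fuchsia job, the pearl job; any of them can be placed first.
Systematically extending each partial ordering one job at a time and counting, there are 12 complete orderings.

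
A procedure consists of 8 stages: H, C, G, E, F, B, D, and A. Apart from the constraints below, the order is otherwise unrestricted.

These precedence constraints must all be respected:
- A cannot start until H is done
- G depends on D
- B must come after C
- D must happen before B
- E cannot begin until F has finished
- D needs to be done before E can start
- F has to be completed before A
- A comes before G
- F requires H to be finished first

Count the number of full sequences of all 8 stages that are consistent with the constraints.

3 stages have no prerequisites (H, C, D), so any of them could come first.
Counting all ways to extend the partial order to a total order gives 258.

258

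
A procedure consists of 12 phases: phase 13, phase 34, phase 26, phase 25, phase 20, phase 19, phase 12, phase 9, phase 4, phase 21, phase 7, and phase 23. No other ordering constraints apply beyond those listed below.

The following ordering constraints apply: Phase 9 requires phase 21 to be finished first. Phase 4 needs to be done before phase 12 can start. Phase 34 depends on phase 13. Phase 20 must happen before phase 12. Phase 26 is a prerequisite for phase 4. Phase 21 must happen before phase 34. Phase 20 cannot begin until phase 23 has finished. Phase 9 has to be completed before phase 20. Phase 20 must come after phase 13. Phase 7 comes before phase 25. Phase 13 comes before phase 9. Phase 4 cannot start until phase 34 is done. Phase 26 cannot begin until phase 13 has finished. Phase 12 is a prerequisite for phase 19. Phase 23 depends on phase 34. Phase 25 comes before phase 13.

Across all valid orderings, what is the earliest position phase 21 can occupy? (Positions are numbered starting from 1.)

Phase 21 has no prerequisites at all, so it can go in position 1.

1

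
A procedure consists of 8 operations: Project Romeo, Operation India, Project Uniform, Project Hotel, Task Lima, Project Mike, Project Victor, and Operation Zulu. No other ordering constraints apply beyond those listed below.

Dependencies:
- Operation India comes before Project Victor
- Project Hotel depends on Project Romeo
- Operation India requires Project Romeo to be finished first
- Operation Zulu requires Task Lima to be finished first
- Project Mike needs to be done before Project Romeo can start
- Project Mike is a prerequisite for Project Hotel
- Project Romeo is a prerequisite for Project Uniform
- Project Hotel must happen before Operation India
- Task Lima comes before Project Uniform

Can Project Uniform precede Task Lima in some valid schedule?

No

There is a dependency chain Task Lima → Project Uniform, so Project Uniform always comes after Task Lima.
So no valid ordering can have Project Uniform before Task Lima.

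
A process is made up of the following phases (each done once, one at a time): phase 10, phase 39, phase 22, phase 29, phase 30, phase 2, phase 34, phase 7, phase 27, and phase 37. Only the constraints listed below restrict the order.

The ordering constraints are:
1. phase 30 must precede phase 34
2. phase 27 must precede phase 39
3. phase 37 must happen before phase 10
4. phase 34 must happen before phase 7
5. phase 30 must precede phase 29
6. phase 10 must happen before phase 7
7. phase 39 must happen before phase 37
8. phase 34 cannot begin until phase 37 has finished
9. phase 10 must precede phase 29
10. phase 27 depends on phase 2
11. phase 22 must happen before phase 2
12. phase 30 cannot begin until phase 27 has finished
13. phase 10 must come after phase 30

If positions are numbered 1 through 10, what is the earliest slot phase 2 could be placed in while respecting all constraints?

Working backwards through the constraints from phase 2, its only required predecessor is phase 22.
With 1 mandatory predecessor, the earliest phase 2 can sit is position 1+1 = 2, and placing just that one first achieves it.

2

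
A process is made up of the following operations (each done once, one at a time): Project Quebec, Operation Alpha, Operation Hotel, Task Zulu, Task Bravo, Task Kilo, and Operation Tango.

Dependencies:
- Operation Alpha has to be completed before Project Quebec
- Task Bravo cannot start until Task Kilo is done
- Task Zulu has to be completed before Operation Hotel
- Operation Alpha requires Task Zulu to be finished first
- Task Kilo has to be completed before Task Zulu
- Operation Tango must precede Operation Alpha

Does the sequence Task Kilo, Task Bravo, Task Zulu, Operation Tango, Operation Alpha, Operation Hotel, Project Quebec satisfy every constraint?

Yes

Checking each listed constraint against this order: for instance, Task Zulu is in position 3 and Operation Hotel in position 6, so that constraint holds — and the remaining constraints check out the same way.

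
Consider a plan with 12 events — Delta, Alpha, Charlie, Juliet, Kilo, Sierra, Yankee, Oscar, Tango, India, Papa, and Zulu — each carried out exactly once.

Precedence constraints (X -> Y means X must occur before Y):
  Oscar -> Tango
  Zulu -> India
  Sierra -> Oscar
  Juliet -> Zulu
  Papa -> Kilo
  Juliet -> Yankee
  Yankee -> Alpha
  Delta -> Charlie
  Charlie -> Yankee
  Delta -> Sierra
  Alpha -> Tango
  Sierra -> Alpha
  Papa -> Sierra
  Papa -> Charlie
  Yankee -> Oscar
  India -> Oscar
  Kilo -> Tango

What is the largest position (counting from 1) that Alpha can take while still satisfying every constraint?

Following the constraints forward from Alpha, its only required successor is Tango.
With 1 mandatory successor out of 12 events total, the latest slot for Alpha is 12−1 = 11, and it's reachable by doing all non-successors before Alpha.

11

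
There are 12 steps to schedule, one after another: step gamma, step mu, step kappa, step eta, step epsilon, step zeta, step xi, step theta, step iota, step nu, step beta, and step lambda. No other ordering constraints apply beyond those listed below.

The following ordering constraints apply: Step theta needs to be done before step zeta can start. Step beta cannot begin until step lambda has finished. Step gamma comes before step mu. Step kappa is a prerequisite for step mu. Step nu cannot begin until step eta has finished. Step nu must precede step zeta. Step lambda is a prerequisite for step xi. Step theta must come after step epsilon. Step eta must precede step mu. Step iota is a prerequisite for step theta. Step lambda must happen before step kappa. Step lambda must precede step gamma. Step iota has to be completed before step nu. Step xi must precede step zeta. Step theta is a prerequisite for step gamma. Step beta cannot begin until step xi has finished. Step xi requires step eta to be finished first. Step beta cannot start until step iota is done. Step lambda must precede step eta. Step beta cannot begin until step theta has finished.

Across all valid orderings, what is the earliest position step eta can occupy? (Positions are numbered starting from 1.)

2

Working backwards through the constraints from step eta, its only required predecessor is step lambda.
With 1 mandatory predecessor, the earliest step eta can sit is position 1+1 = 2, and placing just that one first achieves it.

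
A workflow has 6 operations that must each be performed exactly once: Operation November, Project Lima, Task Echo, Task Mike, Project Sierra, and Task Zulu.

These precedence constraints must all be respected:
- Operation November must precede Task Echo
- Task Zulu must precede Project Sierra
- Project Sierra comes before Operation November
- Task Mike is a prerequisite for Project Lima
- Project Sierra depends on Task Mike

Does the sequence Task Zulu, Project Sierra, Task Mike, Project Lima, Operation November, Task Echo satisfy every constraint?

No

Here Task Mike comes after Project Sierra.
Since Task Mike is required before Project Sierra, the ordering is invalid.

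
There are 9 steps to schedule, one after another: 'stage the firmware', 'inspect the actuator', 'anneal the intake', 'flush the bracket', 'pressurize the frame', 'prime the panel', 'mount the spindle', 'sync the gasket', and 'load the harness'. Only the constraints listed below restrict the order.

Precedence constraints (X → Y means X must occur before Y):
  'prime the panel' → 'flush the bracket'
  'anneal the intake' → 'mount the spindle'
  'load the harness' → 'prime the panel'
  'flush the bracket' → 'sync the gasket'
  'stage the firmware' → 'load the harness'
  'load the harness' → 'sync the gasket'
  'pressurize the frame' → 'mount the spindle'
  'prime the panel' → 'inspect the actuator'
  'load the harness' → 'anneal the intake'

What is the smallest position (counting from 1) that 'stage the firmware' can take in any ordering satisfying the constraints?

'stage the firmware' has no prerequisites at all, so it can go in position 1.

1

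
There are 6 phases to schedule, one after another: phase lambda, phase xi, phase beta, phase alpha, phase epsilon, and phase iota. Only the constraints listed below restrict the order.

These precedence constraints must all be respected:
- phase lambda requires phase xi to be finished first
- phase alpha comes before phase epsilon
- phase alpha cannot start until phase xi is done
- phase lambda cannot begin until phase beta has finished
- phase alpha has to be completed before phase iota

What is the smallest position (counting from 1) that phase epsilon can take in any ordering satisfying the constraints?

3

Every phase that must precede phase epsilon has to come before it. Tracing all chains that end at phase epsilon, those phases are: phase xi, phase alpha — 2 in total.
So at minimum 2 phases come before phase epsilon, putting phase epsilon no earlier than position 3. That position is achievable by scheduling exactly those predecessors first.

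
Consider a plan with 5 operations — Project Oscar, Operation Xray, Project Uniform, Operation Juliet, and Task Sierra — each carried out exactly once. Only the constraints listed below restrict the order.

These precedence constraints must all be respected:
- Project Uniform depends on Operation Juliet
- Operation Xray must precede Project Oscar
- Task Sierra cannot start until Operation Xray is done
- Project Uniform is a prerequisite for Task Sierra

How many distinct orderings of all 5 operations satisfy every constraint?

9

2 operations have no prerequisites (Operation Xray, Operation Juliet), so any of them could come first.
Enumerating by repeatedly choosing an available operation (one whose prerequisites are all placed) gives 9 distinct complete orderings.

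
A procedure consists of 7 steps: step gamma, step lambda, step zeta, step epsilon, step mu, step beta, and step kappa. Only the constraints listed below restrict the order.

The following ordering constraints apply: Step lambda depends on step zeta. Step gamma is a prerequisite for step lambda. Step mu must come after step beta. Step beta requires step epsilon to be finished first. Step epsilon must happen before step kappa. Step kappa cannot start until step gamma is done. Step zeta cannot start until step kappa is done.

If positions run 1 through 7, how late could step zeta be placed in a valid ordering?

6

The only step forced after step zeta (directly or by a chain) is step lambda.
So at least 1 step follows step zeta, putting step zeta no later than position 6. That position is achievable by scheduling everything else first.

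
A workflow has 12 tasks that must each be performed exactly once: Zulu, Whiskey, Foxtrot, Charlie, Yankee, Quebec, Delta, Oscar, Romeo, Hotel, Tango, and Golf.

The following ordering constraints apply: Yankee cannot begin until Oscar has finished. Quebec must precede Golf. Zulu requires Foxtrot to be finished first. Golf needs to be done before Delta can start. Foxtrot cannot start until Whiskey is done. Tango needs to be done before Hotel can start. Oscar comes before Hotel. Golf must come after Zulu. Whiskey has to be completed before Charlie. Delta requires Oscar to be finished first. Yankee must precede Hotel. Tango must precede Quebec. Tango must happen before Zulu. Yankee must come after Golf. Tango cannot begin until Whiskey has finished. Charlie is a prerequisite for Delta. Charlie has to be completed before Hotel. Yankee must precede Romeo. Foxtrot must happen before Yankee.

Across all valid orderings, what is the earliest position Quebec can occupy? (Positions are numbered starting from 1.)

Working backwards through the constraints from Quebec, its full set of required predecessors is Whiskey, Tango — 2 of them.
So at minimum 2 tasks come before Quebec, putting Quebec no earlier than position 3. That position is achievable by scheduling exactly those predecessors first.

3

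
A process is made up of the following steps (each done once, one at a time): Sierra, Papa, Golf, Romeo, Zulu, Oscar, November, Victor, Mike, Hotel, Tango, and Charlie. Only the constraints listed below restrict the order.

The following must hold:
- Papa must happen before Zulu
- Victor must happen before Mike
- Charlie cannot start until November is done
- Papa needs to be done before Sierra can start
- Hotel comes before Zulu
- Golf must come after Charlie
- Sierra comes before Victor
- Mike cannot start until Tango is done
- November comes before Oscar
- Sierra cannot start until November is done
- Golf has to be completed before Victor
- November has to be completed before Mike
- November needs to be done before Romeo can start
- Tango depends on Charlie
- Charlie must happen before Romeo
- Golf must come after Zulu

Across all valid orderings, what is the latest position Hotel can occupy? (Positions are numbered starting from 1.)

Every step that must follow Hotel has to come after it. Tracing all chains starting from Hotel, those steps are: Golf, Zulu, Victor, Mike — 4 in total.
So at least 4 steps follow Hotel, putting Hotel no later than position 8. That position is achievable by scheduling everything else first.

8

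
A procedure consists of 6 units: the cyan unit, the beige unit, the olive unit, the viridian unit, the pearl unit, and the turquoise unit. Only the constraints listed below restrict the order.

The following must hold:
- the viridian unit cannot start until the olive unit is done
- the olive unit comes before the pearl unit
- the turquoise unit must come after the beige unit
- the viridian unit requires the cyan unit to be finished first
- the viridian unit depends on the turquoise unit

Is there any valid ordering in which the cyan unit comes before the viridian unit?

Yes

Every valid ordering already has the cyan unit before the viridian unit (the constraints require it), so in particular at least one does.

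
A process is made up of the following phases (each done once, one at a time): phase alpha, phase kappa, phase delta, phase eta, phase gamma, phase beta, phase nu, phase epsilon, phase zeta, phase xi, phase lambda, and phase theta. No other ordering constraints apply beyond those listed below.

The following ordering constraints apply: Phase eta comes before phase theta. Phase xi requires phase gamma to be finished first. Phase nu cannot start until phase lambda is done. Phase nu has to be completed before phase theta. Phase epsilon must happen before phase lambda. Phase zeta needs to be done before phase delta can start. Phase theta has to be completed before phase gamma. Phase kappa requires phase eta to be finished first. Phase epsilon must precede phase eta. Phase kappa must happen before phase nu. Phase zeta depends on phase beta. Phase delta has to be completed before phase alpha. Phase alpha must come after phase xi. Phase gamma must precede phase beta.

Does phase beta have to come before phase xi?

No

Phase beta and phase xi are not related by any chain of constraints.
There exist valid orderings with phase xi before phase beta, so phase beta is not required to come first.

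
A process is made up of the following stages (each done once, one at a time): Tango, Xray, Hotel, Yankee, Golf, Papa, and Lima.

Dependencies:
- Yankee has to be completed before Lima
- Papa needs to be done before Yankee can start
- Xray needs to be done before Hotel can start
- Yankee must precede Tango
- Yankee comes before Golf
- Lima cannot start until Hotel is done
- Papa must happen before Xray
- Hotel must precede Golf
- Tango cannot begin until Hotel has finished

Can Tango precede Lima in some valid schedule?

Yes

The constraints leave Tango and Lima unordered relative to each other; nothing requires Lima earlier.
That means at least one valid schedule has Tango before Lima.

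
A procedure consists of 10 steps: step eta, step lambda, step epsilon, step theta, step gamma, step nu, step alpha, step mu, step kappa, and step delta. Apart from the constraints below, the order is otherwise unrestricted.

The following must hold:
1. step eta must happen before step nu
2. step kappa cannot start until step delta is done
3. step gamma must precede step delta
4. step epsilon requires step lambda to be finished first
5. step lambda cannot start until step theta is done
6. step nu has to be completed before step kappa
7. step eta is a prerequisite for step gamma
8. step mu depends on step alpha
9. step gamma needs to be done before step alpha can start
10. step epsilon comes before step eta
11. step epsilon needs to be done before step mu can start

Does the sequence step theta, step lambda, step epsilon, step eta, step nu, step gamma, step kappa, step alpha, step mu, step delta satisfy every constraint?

No

The sequence places step kappa ahead of step delta.
That contradicts the constraint that step delta must precede step kappa.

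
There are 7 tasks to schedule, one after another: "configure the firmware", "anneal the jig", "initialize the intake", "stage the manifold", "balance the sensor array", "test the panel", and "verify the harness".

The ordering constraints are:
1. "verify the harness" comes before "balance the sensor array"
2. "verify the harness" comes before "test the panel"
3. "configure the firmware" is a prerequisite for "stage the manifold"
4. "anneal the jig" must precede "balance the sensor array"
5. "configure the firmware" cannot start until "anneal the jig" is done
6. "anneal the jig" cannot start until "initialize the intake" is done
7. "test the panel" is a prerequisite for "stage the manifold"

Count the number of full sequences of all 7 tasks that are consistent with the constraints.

The tasks with no prerequisites are "initialize the intake", "verify the harness"; any of them can be placed first.
Enumerating by repeatedly choosing an available task (one whose prerequisites are all placed) gives 36 distinct complete orderings.

36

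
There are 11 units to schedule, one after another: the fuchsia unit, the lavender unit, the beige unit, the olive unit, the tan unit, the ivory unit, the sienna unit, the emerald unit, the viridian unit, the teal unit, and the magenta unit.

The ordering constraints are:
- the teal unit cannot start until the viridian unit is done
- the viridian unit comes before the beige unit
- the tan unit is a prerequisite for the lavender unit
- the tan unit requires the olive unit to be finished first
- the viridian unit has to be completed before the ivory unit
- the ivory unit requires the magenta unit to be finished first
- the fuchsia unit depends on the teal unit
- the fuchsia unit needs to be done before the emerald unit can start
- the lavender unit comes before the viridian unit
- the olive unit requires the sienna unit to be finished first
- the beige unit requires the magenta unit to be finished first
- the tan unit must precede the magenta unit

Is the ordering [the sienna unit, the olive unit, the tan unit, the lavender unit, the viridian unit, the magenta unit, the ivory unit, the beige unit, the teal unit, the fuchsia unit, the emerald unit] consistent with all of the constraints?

Yes

Going through the constraints one by one, each required predecessor appears earlier in the sequence than its dependent — e.g. the viridian unit (position 5) is before the teal unit (position 9), as required.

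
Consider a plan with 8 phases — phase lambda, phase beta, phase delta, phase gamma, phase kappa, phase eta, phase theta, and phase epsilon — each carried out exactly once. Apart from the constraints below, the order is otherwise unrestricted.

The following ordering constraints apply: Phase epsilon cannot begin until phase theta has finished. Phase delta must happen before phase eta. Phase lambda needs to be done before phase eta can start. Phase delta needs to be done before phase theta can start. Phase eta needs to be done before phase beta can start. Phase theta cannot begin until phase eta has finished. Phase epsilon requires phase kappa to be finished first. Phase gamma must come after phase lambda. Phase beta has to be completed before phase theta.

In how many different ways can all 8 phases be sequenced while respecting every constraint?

The phases with no prerequisites are phase lambda, phase delta, phase kappa; any of them can be placed first.
Enumerating by repeatedly choosing an available phase (one whose prerequisites are all placed) gives 75 distinct complete orderings.

75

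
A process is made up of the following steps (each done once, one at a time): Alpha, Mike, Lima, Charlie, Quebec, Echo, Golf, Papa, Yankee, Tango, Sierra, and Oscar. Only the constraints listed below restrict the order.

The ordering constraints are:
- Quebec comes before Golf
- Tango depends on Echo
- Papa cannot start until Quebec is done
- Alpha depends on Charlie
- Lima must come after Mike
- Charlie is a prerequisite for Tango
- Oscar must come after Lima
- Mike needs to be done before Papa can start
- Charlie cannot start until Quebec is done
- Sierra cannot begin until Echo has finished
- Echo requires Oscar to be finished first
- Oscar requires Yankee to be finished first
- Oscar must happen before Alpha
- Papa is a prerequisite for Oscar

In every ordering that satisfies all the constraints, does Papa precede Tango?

Chaining the stated constraints: Papa → Oscar → Echo → Tango.
Hence Papa necessarily comes before Tango.

Yes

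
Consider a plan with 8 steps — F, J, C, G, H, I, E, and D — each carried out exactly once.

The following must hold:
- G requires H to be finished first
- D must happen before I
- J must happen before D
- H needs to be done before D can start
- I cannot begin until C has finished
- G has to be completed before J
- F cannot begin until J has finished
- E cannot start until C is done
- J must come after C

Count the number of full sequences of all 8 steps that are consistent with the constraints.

The steps with no prerequisites are C, H; any of them can be placed first.
Counting all ways to extend the partial order to a total order gives 54.

54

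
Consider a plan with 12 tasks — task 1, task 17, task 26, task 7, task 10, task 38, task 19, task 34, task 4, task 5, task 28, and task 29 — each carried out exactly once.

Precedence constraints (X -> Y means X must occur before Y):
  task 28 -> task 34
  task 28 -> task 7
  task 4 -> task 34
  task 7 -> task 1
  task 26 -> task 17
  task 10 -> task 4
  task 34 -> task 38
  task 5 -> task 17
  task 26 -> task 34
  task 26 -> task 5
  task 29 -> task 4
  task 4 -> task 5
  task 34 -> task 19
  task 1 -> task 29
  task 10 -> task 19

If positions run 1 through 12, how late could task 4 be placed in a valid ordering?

7

Every task that must follow task 4 has to come after it. Tracing all chains starting from task 4, those tasks are: task 17, task 38, task 19, task 34, task 5 — 5 in total.
With 5 mandatory successors out of 12 tasks total, the latest slot for task 4 is 12−5 = 7, and it's reachable by doing all non-successors before task 4.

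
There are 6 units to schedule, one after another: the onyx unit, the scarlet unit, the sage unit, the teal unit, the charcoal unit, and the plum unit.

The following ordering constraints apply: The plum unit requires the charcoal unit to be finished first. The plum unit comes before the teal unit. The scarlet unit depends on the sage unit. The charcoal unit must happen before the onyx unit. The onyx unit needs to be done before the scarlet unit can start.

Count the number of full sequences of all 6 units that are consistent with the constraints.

26

2 units have no prerequisites (the sage unit, the charcoal unit), so any of them could come first.
Systematically extending each partial ordering one unit at a time and counting, there are 26 complete orderings.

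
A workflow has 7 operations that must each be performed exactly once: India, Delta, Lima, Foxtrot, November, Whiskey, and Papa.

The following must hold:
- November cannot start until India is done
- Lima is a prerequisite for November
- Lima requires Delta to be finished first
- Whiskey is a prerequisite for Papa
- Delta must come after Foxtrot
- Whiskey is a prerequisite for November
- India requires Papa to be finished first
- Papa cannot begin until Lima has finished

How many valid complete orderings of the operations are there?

The operations with no prerequisites are Foxtrot, Whiskey; any of them can be placed first.
Systematically extending each partial ordering one operation at a time and counting, there are 4 complete orderings.

4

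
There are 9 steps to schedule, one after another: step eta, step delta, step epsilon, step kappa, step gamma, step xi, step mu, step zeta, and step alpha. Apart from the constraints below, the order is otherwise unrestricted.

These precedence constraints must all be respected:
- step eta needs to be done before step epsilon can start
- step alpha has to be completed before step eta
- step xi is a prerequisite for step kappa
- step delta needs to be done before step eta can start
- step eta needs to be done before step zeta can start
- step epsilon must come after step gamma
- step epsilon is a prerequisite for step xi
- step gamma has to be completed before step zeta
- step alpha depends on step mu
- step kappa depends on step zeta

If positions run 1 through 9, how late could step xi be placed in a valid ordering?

8

Following the constraints forward from step xi, its only required successor is step kappa.
So at least 1 step follows step xi, putting step xi no later than position 8. That position is achievable by scheduling everything else first.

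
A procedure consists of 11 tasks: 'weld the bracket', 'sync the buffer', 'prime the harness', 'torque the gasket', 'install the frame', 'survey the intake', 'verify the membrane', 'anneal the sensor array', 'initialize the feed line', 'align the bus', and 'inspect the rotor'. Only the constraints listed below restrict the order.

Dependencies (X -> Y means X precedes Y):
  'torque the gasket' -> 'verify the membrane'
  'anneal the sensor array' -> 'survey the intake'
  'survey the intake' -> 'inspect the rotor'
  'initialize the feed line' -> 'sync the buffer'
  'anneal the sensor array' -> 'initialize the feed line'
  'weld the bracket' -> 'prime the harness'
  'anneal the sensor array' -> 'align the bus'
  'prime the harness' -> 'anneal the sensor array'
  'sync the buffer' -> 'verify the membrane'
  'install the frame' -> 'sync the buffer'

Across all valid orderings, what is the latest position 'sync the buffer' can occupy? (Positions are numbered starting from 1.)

10

The only task forced after 'sync the buffer' (directly or by a chain) is 'verify the membrane'.
So at least 1 task follows 'sync the buffer', putting 'sync the buffer' no later than position 10. That position is achievable by scheduling everything else first.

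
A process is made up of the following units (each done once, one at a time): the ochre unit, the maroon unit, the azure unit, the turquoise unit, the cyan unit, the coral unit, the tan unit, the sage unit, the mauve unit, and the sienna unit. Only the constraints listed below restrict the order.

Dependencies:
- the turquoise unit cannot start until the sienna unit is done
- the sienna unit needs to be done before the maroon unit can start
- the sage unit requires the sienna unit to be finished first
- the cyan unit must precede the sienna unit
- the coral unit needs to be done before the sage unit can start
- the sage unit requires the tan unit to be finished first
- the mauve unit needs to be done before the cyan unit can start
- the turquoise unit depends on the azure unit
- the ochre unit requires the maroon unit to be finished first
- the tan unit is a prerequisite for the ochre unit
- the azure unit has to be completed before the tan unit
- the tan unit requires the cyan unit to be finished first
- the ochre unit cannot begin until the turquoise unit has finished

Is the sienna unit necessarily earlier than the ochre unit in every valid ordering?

Yes

Chaining the stated constraints: the sienna unit → the maroon unit → the ochre unit.
That forces the sienna unit before the ochre unit in every valid schedule.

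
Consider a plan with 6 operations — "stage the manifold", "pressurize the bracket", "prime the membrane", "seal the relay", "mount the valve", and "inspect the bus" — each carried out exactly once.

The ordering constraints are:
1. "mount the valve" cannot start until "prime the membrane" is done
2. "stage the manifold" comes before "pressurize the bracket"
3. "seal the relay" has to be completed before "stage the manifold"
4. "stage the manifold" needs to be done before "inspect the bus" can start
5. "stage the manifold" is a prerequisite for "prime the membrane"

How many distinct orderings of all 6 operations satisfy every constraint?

"seal the relay" is the only operation with nothing required before it, so every ordering starts there.
Counting all ways to extend the partial order to a total order gives 12.

12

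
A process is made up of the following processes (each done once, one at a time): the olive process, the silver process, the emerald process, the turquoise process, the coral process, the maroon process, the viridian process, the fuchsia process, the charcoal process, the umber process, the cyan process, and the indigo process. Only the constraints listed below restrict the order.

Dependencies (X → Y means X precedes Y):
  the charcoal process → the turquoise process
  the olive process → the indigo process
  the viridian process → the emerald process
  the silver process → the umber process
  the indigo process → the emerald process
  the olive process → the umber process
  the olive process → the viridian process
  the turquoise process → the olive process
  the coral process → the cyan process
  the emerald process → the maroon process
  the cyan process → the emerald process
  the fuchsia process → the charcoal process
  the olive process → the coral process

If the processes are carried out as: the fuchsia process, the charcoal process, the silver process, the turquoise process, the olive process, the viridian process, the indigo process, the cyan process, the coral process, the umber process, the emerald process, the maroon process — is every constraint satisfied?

In the proposed order, the cyan process appears before the coral process.
That contradicts the constraint that the coral process must precede the cyan process.

No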